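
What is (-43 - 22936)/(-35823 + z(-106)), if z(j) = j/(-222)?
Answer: 2550669/3976300 ≈ 0.64147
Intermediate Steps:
z(j) = -j/222 (z(j) = j*(-1/222) = -j/222)
(-43 - 22936)/(-35823 + z(-106)) = (-43 - 22936)/(-35823 - 1/222*(-106)) = -22979/(-35823 + 53/111) = -22979/(-3976300/111) = -22979*(-111/3976300) = 2550669/3976300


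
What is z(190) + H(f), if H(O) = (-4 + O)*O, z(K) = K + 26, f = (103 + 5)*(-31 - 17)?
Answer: 26894808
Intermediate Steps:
f = -5184 (f = 108*(-48) = -5184)
z(K) = 26 + K
H(O) = O*(-4 + O)
z(190) + H(f) = (26 + 190) - 5184*(-4 - 5184) = 216 - 5184*(-5188) = 216 + 26894592 = 26894808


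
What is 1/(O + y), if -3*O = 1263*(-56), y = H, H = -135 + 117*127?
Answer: 1/38300 ≈ 2.6110e-5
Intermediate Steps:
H = 14724 (H = -135 + 14859 = 14724)
y = 14724
O = 23576 (O = -421*(-56) = -⅓*(-70728) = 23576)
1/(O + y) = 1/(23576 + 14724) = 1/38300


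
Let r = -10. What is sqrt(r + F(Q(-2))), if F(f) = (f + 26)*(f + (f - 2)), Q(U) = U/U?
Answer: I*sqrt(10) ≈ 3.1623*I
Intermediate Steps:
Q(U) = 1
F(f) = (-2 + 2*f)*(26 + f) (F(f) = (26 + f)*(f + (-2 + f)) = (26 + f)*(-2 + 2*f) = (-2 + 2*f)*(26 + f))
sqrt(r + F(Q(-2))) = sqrt(-10 + (-52 + 2*1**2 + 50*1)) = sqrt(-10 + (-52 + 2*1 + 50)) = sqrt(-10 + (-52 + 2 + 50)) = sqrt(-10 + 0) = sqrt(-10) = I*sqrt(10)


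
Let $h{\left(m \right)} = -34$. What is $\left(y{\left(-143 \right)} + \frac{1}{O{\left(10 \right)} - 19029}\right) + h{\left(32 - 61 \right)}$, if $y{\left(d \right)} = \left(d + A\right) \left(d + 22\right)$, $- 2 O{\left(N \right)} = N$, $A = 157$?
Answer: $- \frac{32890753}{19034} \approx -1728.0$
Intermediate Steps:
$O{\left(N \right)} = - \frac{N}{2}$
$y{\left(d \right)} = \left(22 + d\right) \left(157 + d\right)$ ($y{\left(d \right)} = \left(d + 157\right) \left(d + 22\right) = \left(157 + d\right) \left(22 + d\right) = \left(22 + d\right) \left(157 + d\right)$)
$\left(y{\left(-143 \right)} + \frac{1}{O{\left(10 \right)} - 19029}\right) + h{\left(32 - 61 \right)} = \left(\left(3454 + \left(-143\right)^{2} + 179 \left(-143\right)\right) + \frac{1}{\left(- \frac{1}{2}\right) 10 - 19029}\right) - 34 = \left(\left(3454 + 20449 - 25597\right) + \frac{1}{-5 - 19029}\right) - 34 = \left(-1694 + \frac{1}{-19034}\right) - 34 = \left(-1694 - \frac{1}{19034}\right) - 34 = - \frac{32243597}{19034} - 34 = - \frac{32890753}{19034}$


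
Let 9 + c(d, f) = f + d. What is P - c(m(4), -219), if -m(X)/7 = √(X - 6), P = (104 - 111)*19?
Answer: 95 + 7*I*√2 ≈ 95.0 + 9.8995*I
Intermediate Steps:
P = -133 (P = -7*19 = -133)
m(X) = -7*√(-6 + X) (m(X) = -7*√(X - 6) = -7*√(-6 + X))
c(d, f) = -9 + d + f (c(d, f) = -9 + (f + d) = -9 + (d + f) = -9 + d + f)
P - c(m(4), -219) = -133 - (-9 - 7*√(-6 + 4) - 219) = -133 - (-9 - 7*I*√2 - 219) = -133 - (-228 - 7*I*√2) = -133 + (228 + 7*I*√2) = 95 + 7*I*√2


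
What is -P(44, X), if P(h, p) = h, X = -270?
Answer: -44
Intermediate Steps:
-P(44, X) = -1*44 = -44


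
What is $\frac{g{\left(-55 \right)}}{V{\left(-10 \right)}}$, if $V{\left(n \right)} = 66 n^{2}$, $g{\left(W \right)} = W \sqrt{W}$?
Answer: $- \frac{i \sqrt{55}}{120} \approx - 0.061802 i$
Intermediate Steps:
$g{\left(W \right)} = W^{\frac{3}{2}}$
$\frac{g{\left(-55 \right)}}{V{\left(-10 \right)}} = \frac{\left(-55\right)^{\frac{3}{2}}}{66 \left(-10\right)^{2}} = \frac{\left(-55\right) i \sqrt{55}}{66 \cdot 100} = \frac{\left(-55\right) i \sqrt{55}}{6600} = - 55 i \sqrt{55} \cdot \frac{1}{6600} = - \frac{i \sqrt{55}}{120}$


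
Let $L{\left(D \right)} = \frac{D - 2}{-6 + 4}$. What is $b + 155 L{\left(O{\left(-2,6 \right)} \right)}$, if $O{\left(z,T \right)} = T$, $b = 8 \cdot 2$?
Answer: $-294$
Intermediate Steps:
$b = 16$
$L{\left(D \right)} = 1 - \frac{D}{2}$ ($L{\left(D \right)} = \frac{-2 + D}{-2} = \left(-2 + D\right) \left(- \frac{1}{2}\right) = 1 - \frac{D}{2}$)
$b + 155 L{\left(O{\left(-2,6 \right)} \right)} = 16 + 155 \left(1 - 3\right) = 16 + 155 \left(-2\right) = 16 - 310 = -294$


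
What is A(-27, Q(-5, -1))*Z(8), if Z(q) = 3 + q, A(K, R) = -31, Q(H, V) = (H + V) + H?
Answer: -341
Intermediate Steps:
Q(H, V) = V + 2*H
A(-27, Q(-5, -1))*Z(8) = -31*(3 + 8) = -31*11 = -341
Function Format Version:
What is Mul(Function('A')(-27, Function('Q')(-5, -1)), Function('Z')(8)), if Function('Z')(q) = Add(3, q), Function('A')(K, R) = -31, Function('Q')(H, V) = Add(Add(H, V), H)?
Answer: -341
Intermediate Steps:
Function('Q')(H, V) = Add(V, Mul(2, H))
Mul(Function('A')(-27, Function('Q')(-5, -1)), Function('Z')(8)) = Mul(-31, Add(3, 8)) = Mul(-31, 11) = -341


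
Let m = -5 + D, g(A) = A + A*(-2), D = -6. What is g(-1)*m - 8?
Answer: -19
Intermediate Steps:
g(A) = -A (g(A) = A - 2*A = -A)
m = -11 (m = -5 - 6 = -11)
g(-1)*m - 8 = -1*(-1)*(-11) - 8 = 1*(-11) - 8 = -11 - 8 = -19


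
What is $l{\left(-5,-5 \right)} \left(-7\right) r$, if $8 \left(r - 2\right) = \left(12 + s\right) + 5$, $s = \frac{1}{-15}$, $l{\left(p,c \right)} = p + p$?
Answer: $\frac{1729}{6} \approx 288.17$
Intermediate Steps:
$l{\left(p,c \right)} = 2 p$
$s = - \frac{1}{15} \approx -0.066667$
$r = \frac{247}{60}$ ($r = 2 + \frac{\left(12 - \frac{1}{15}\right) + 5}{8} = 2 + \frac{\frac{179}{15} + 5}{8} = 2 + \frac{1}{8} \cdot \frac{254}{15} = 2 + \frac{127}{60} = \frac{247}{60} \approx 4.1167$)
$l{\left(-5,-5 \right)} \left(-7\right) r = 2 \left(-5\right) \left(-7\right) \frac{247}{60} = \left(-10\right) \left(-7\right) \frac{247}{60} = 70 \cdot \frac{247}{60} = \frac{1729}{6}$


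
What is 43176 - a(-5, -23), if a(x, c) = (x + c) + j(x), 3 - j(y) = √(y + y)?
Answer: 43201 + I*√10 ≈ 43201.0 + 3.1623*I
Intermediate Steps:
j(y) = 3 - √2*√y (j(y) = 3 - √(y + y) = 3 - √(2*y) = 3 - √2*√y)
a(x, c) = 3 + c + x - √2*√x (a(x, c) = (x + c) + (3 - √2*√x) = (c + x) + (3 - √2*√x) = 3 + c + x - √2*√x)
43176 - a(-5, -23) = 43176 - (3 - 23 - 5 - √2*√(-5)) = 43176 - (3 - 23 - 5 - √2*I*√5) = 43176 - (3 - 23 - 5 - I*√10) = 43176 - (-25 - I*√10) = 43176 + (25 + I*√10) = 43201 + I*√10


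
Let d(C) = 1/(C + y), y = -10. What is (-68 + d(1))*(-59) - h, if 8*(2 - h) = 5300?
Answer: 84223/18 ≈ 4679.1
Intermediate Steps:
h = -1321/2 (h = 2 - 1/8*5300 = 2 - 1325/2 = -1321/2 ≈ -660.50)
d(C) = 1/(-10 + C) (d(C) = 1/(C - 10) = 1/(-10 + C))
(-68 + d(1))*(-59) - h = (-68 + 1/(-10 + 1))*(-59) - 1*(-1321/2) = (-68 + 1/(-9))*(-59) + 1321/2 = (-68 - 1/9)*(-59) + 1321/2 = -613/9*(-59) + 1321/2 = 36167/9 + 1321/2 = 84223/18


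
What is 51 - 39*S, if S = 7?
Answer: -222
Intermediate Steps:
51 - 39*S = 51 - 39*7 = 51 - 273 = -222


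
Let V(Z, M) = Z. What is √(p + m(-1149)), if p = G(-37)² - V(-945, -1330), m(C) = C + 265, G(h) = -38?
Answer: √1505 ≈ 38.794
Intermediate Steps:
m(C) = 265 + C
p = 2389 (p = (-38)² - 1*(-945) = 1444 + 945 = 2389)
√(p + m(-1149)) = √(2389 + (265 - 1149)) = √(2389 - 884) = √1505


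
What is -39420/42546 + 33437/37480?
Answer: -9141833/265770680 ≈ -0.034397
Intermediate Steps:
-39420/42546 + 33437/37480 = -39420*1/42546 + 33437*(1/37480) = -6570/7091 + 33437/37480 = -9141833/265770680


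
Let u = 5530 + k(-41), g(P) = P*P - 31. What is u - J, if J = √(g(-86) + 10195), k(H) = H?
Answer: 5489 - 2*√4390 ≈ 5356.5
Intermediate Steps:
g(P) = -31 + P² (g(P) = P² - 31 = -31 + P²)
J = 2*√4390 (J = √((-31 + (-86)²) + 10195) = √((-31 + 7396) + 10195) = √(7365 + 10195) = √17560 = 2*√4390 ≈ 132.51)
u = 5489 (u = 5530 - 41 = 5489)
u - J = 5489 - 2*√4390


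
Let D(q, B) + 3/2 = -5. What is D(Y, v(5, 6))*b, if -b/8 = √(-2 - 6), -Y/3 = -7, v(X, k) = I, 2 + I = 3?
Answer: 104*I*√2 ≈ 147.08*I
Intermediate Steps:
I = 1 (I = -2 + 3 = 1)
v(X, k) = 1
Y = 21 (Y = -3*(-7) = 21)
D(q, B) = -13/2 (D(q, B) = -3/2 - 5 = -13/2)
b = -16*I*√2 (b = -8*√(-2 - 6) = -16*I*√2 ≈ -22.627*I)
D(Y, v(5, 6))*b = -(-104)*I*√2 = 104*I*√2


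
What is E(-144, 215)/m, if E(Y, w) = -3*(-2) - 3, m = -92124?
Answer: -1/30708 ≈ -3.2565e-5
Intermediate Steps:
E(Y, w) = 3 (E(Y, w) = 6 - 3 = 3)
E(-144, 215)/m = 3/(-92124) = 3*(-1/92124) = -1/30708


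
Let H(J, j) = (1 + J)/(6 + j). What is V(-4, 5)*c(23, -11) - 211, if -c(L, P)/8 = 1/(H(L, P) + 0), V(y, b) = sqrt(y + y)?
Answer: -211 + 10*I*sqrt(2)/3 ≈ -211.0 + 4.714*I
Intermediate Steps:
H(J, j) = (1 + J)/(6 + j)
V(y, b) = sqrt(2)*sqrt(y) (V(y, b) = sqrt(2*y) = sqrt(2)*sqrt(y))
c(L, P) = -8*(6 + P)/(1 + L) (c(L, P) = -8/((1 + L)/(6 + P) + 0) = -8*(6 + P)/(1 + L))
V(-4, 5)*c(23, -11) - 211 = (sqrt(2)*sqrt(-4))*(8*(-6 - 1*(-11))/(1 + 23)) - 211 = (sqrt(2)*(2*I))*(8*(-6 + 11)/24) - 211 = (2*I*sqrt(2))*(8*(1/24)*5) - 211 = (2*I*sqrt(2))*(5/3) - 211 = 10*I*sqrt(2)/3 - 211 = -211 + 10*I*sqrt(2)/3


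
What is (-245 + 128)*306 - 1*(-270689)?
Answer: 234887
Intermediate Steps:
(-245 + 128)*306 - 1*(-270689) = -117*306 + 270689 = -35802 + 270689 = 234887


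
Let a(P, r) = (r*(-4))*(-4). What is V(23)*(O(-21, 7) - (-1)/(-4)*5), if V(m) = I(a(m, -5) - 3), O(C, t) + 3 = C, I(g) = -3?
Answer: 303/4 ≈ 75.750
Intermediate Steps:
a(P, r) = 16*r (a(P, r) = -4*r*(-4) = 16*r)
O(C, t) = -3 + C
V(m) = -3
V(23)*(O(-21, 7) - (-1)/(-4)*5) = -3*((-3 - 21) - (-1)/(-4)*5) = -3*(-24 - (-1)*(-1)/4*5) = -3*(-24 - 1*¼*5) = -3*(-24 - ¼*5) = -3*(-24 - 5/4) = -3*(-101/4) = 303/4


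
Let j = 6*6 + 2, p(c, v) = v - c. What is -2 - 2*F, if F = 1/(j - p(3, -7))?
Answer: -49/24 ≈ -2.0417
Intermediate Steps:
j = 38 (j = 36 + 2 = 38)
F = 1/48 (F = 1/(38 - (-7 - 1*3)) = 1/(38 - (-7 - 3)) = 1/(38 - 1*(-10)) = 1/(38 + 10) = 1/48 ≈ 0.020833)
-2 - 2*F = -2 - 2*1/48 = -2 - 1/24 = -49/24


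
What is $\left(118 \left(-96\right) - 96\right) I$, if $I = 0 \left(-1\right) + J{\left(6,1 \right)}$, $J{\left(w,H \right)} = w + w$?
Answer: $-137088$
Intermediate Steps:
$J{\left(w,H \right)} = 2 w$
$I = 12$ ($I = 0 \left(-1\right) + 2 \cdot 6 = 0 + 12 = 12$)
$\left(118 \left(-96\right) - 96\right) I = \left(118 \left(-96\right) - 96\right) 12 = \left(-11328 - 96\right) 12 = \left(-11424\right) 12 = -137088$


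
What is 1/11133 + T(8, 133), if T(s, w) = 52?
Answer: 578917/11133 ≈ 52.000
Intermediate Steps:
1/11133 + T(8, 133) = 1/11133 + 52 = 578917/11133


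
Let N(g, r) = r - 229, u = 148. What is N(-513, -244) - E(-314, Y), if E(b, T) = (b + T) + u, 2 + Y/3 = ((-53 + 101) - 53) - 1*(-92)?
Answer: -562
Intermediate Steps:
N(g, r) = -229 + r
Y = 255 (Y = -6 + 3*(((-53 + 101) - 53) - 1*(-92)) = -6 + 3*((48 - 53) + 92) = -6 + 3*(-5 + 92) = -6 + 3*87 = -6 + 261 = 255)
E(b, T) = 148 + T + b (E(b, T) = (b + T) + 148 = (T + b) + 148 = 148 + T + b)
N(-513, -244) - E(-314, Y) = (-229 - 244) - (148 + 255 - 314) = -473 - 1*89 = -473 - 89 = -562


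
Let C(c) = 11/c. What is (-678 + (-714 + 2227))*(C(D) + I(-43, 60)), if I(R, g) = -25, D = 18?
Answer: -366565/18 ≈ -20365.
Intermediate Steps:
(-678 + (-714 + 2227))*(C(D) + I(-43, 60)) = (-678 + (-714 + 2227))*(11/18 - 25) = (-678 + 1513)*(11*(1/18) - 25) = 835*(11/18 - 25) = 835*(-439/18) = -366565/18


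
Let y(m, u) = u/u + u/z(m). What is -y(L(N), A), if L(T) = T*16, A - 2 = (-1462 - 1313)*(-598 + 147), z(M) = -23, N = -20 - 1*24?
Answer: 1251504/23 ≈ 54413.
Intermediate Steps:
N = -44 (N = -20 - 24 = -44)
A = 1251527 (A = 2 + (-1462 - 1313)*(-598 + 147) = 2 - 2775*(-451) = 2 + 1251525 = 1251527)
L(T) = 16*T
y(m, u) = 1 - u/23 (y(m, u) = u/u + u/(-23) = 1 + u*(-1/23) = 1 - u/23)
-y(L(N), A) = -(1 - 1/23*1251527) = -(1 - 1251527/23) = -1*(-1251504/23) = 1251504/23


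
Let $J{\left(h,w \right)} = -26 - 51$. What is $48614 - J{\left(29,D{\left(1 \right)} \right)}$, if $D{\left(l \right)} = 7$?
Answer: $48691$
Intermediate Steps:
$J{\left(h,w \right)} = -77$
$48614 - J{\left(29,D{\left(1 \right)} \right)} = 48614 - -77 = 48614 + 77 = 48691$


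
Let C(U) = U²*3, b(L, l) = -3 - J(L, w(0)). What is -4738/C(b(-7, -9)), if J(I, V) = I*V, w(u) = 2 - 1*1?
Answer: -2369/24 ≈ -98.708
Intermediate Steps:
w(u) = 1 (w(u) = 2 - 1 = 1)
b(L, l) = -3 - L
C(U) = 3*U²
-4738/C(b(-7, -9)) = -4738*1/(3*(-3 - 1*(-7))²) = -4738*1/(3*(-3 + 7)²) = -4738/(3*4²) = -4738/(3*16) = -4738/48 = -4738*1/48 = -2369/24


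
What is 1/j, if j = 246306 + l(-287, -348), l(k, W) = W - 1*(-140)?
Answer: 1/246098 ≈ 4.0634e-6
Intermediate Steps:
l(k, W) = 140 + W (l(k, W) = W + 140 = 140 + W)
j = 246098 (j = 246306 + (140 - 348) = 246306 - 208 = 246098)
1/j = 1/246098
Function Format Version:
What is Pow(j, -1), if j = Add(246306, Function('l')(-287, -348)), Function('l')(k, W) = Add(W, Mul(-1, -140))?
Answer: Rational(1, 246098) ≈ 4.0634e-6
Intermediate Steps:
Function('l')(k, W) = Add(140, W) (Function('l')(k, W) = Add(W, 140) = Add(140, W))
j = 246098 (j = Add(246306, Add(140, -348)) = Add(246306, -208) = 246098)
Pow(j, -1) = Pow(246098, -1) = Rational(1, 246098)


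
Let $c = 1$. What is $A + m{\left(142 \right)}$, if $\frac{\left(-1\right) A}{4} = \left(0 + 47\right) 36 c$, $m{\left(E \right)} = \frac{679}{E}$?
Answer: $- \frac{960377}{142} \approx -6763.2$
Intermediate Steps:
$A = -6768$ ($A = - 4 \left(0 + 47\right) 36 \cdot 1 = - 4 \cdot 47 \cdot 36 = \left(-4\right) 1692 = -6768$)
$A + m{\left(142 \right)} = -6768 + \frac{679}{142} = - \frac{960377}{142}$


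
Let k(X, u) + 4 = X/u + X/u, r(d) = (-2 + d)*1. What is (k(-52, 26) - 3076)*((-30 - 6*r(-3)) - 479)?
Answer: 1477236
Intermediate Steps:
r(d) = -2 + d
k(X, u) = -4 + 2*X/u (k(X, u) = -4 + (X/u + X/u) = -4 + 2*X/u)
(k(-52, 26) - 3076)*((-30 - 6*r(-3)) - 479) = ((-4 + 2*(-52)/26) - 3076)*((-30 - 6*(-2 - 3)) - 479) = ((-4 + 2*(-52)*(1/26)) - 3076)*((-30 - 6*(-5)) - 479) = ((-4 - 4) - 3076)*((-30 + 30) - 479) = (-8 - 3076)*(0 - 479) = -3084*(-479) = 1477236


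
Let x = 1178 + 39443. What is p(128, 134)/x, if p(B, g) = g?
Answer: 134/40621 ≈ 0.0032988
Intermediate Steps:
x = 40621
p(128, 134)/x = 134/40621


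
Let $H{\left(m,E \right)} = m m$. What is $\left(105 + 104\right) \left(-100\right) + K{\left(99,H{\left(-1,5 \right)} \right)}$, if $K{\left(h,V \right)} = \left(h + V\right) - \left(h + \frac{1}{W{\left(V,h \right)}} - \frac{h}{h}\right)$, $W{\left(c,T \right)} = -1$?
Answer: $-20897$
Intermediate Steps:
$H{\left(m,E \right)} = m^{2}$
$K{\left(h,V \right)} = 2 + V$ ($K{\left(h,V \right)} = \left(h + V\right) - \left(-1 + h - \frac{h}{h}\right) = \left(V + h\right) - \left(-2 + h\right) = 2 + V$)
$\left(105 + 104\right) \left(-100\right) + K{\left(99,H{\left(-1,5 \right)} \right)} = \left(105 + 104\right) \left(-100\right) + \left(2 + \left(-1\right)^{2}\right) = 209 \left(-100\right) + \left(2 + 1\right) = -20900 + 3 = -20897$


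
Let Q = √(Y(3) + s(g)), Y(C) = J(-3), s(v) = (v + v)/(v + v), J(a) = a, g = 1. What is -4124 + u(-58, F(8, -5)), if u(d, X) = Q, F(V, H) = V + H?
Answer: -4124 + I*√2 ≈ -4124.0 + 1.4142*I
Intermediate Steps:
s(v) = 1 (s(v) = (2*v)/((2*v)) = (2*v)*(1/(2*v)) = 1)
F(V, H) = H + V
Y(C) = -3
Q = I*√2 (Q = √(-3 + 1) = √(-2) = I*√2 ≈ 1.4142*I)
u(d, X) = I*√2
-4124 + u(-58, F(8, -5)) = -4124 + I*√2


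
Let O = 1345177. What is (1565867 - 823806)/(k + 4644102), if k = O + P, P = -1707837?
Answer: 742061/4281442 ≈ 0.17332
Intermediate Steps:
k = -362660 (k = 1345177 - 1707837 = -362660)
(1565867 - 823806)/(k + 4644102) = (1565867 - 823806)/(-362660 + 4644102) = 742061/4281442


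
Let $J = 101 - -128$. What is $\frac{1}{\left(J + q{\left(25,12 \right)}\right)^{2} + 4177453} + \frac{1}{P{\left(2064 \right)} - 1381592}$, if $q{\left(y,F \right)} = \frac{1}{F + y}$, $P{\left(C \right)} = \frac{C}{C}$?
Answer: $- \frac{3899343754}{8000436799796303} \approx -4.8739 \cdot 10^{-7}$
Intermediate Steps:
$P{\left(C \right)} = 1$
$J = 229$ ($J = 101 + 128 = 229$)
$\frac{1}{\left(J + q{\left(25,12 \right)}\right)^{2} + 4177453} + \frac{1}{P{\left(2064 \right)} - 1381592} = \frac{1}{\left(229 + \frac{1}{12 + 25}\right)^{2} + 4177453} + \frac{1}{1 - 1381592} = \frac{1}{\left(229 + \frac{1}{37}\right)^{2} + 4177453} + \frac{1}{-1381591} = \frac{1}{\left(229 + \frac{1}{37}\right)^{2} + 4177453} - \frac{1}{1381591} = \frac{1}{\left(\frac{8474}{37}\right)^{2} + 4177453} - \frac{1}{1381591} = \frac{1}{\frac{71808676}{1369} + 4177453} - \frac{1}{1381591} = \frac{1}{\frac{5790741833}{1369}} - \frac{1}{1381591} = \frac{1369}{5790741833} - \frac{1}{1381591} = - \frac{3899343754}{8000436799796303}$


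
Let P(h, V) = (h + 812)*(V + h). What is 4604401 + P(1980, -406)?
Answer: 8999009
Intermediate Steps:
P(h, V) = (812 + h)*(V + h)
4604401 + P(1980, -406) = 4604401 + (1980**2 + 812*(-406) + 812*1980 - 406*1980) = 4604401 + (3920400 - 329672 + 1607760 - 803880) = 4604401 + 4394608 = 8999009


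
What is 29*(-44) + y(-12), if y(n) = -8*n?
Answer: -1180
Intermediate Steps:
29*(-44) + y(-12) = 29*(-44) - 8*(-12) = -1276 + 96 = -1180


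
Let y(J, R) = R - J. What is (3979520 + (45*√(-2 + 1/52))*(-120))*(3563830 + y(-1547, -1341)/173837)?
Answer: 2465414181098040320/173837 - 1672718892973200*I*√1339/2259881 ≈ 1.4182e+13 - 2.7085e+10*I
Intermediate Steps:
(3979520 + (45*√(-2 + 1/52))*(-120))*(3563830 + y(-1547, -1341)/173837) = (3979520 + (45*√(-2 + 1/52))*(-120))*(3563830 + (-1341 - 1*(-1547))/173837) = (3979520 + (45*√(-2 + 1/52))*(-120))*(3563830 + (-1341 + 1547)*(1/173837)) = (3979520 + (45*√(-103/52))*(-120))*(3563830 + 206*(1/173837)) = (3979520 + (45*(I*√1339/26))*(-120))*(3563830 + 206/173837) = (3979520 + (45*I*√1339/26)*(-120))*(619525515916/173837) = (3979520 - 2700*I*√1339/13)*(619525515916/173837) = 2465414181098040320/173837 - 1672718892973200*I*√1339/2259881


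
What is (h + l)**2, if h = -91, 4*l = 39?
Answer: 105625/16 ≈ 6601.6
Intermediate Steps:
l = 39/4 (l = (1/4)*39 = 39/4 ≈ 9.7500)
(h + l)**2 = (-91 + 39/4)**2 = (-325/4)**2 = 105625/16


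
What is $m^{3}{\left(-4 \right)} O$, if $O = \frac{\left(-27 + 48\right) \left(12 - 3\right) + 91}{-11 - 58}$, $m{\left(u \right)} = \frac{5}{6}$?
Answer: $- \frac{4375}{1863} \approx -2.3484$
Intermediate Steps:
$m{\left(u \right)} = \frac{5}{6}$ ($m{\left(u \right)} = 5 \cdot \frac{1}{6} = \frac{5}{6}$)
$O = - \frac{280}{69}$ ($O = \frac{21 \cdot 9 + 91}{-69} = \left(189 + 91\right) \left(- \frac{1}{69}\right) = 280 \left(- \frac{1}{69}\right) = - \frac{280}{69} \approx -4.058$)
$m^{3}{\left(-4 \right)} O = \left(\frac{5}{6}\right)^{3} \left(- \frac{280}{69}\right) = \frac{125}{216} \left(- \frac{280}{69}\right) = - \frac{4375}{1863}$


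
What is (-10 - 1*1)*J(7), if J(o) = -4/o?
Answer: 44/7 ≈ 6.2857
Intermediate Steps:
(-10 - 1*1)*J(7) = (-10 - 1*1)*(-4/7) = (-10 - 1)*(-4*1/7) = -11*(-4/7) = 44/7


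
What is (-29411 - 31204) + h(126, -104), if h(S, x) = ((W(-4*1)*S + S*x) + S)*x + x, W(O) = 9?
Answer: 1171057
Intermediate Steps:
h(S, x) = x + x*(10*S + S*x) (h(S, x) = ((9*S + S*x) + S)*x + x = (10*S + S*x)*x + x = x*(10*S + S*x) + x = x + x*(10*S + S*x))
(-29411 - 31204) + h(126, -104) = (-29411 - 31204) - 104*(1 + 10*126 + 126*(-104)) = -60615 - 104*(1 + 1260 - 13104) = -60615 - 104*(-11843) = -60615 + 1231672 = 1171057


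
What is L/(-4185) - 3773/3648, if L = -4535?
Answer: 50245/1017792 ≈ 0.049367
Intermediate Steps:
L/(-4185) - 3773/3648 = -4535/(-4185) - 3773/3648 = -4535*(-1/4185) - 3773*1/3648 = 907/837 - 3773/3648 = 50245/1017792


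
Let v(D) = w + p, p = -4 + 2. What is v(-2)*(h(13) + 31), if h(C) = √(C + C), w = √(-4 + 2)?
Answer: -(2 - I*√2)*(31 + √26) ≈ -72.198 + 51.052*I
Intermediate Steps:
w = I*√2 (w = √(-2) = I*√2 ≈ 1.4142*I)
p = -2
h(C) = √2*√C (h(C) = √(2*C) = √2*√C)
v(D) = -2 + I*√2 (v(D) = I*√2 - 2 = -2 + I*√2)
v(-2)*(h(13) + 31) = (-2 + I*√2)*(√2*√13 + 31) = (-2 + I*√2)*(√26 + 31) = (-2 + I*√2)*(31 + √26)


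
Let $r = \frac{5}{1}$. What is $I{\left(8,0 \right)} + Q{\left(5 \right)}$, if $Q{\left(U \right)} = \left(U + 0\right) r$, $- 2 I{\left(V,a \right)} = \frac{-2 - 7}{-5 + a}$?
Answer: $\frac{241}{10} \approx 24.1$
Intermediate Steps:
$r = 5$ ($r = 5 \cdot 1 = 5$)
$I{\left(V,a \right)} = \frac{9}{2 \left(-5 + a\right)}$ ($I{\left(V,a \right)} = - \frac{\left(-2 - 7\right) \frac{1}{-5 + a}}{2} = - \frac{\left(-9\right) \frac{1}{-5 + a}}{2} = \frac{9}{2 \left(-5 + a\right)}$)
$Q{\left(U \right)} = 5 U$ ($Q{\left(U \right)} = \left(U + 0\right) 5 = U 5 = 5 U$)
$I{\left(8,0 \right)} + Q{\left(5 \right)} = \frac{9}{2 \left(-5 + 0\right)} + 5 \cdot 5 = \frac{9}{2 \left(-5\right)} + 25 = \frac{9}{2} \left(- \frac{1}{5}\right) + 25 = - \frac{9}{10} + 25 = \frac{241}{10}$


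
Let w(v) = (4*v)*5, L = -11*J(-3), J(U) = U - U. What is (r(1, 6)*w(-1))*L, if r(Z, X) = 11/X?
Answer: 0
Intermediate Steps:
J(U) = 0
L = 0 (L = -11*0 = 0)
w(v) = 20*v
(r(1, 6)*w(-1))*L = ((11/6)*(20*(-1)))*0 = ((11*(⅙))*(-20))*0 = ((11/6)*(-20))*0 = -110/3*0 = 0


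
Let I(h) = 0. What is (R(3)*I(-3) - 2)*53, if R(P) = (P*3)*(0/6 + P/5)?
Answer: -106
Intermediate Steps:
R(P) = 3*P**2/5 (R(P) = (3*P)*(0*(1/6) + P*(1/5)) = (3*P)*(0 + P/5) = (3*P)*(P/5) = 3*P**2/5)
(R(3)*I(-3) - 2)*53 = (((3/5)*3**2)*0 - 2)*53 = (((3/5)*9)*0 - 2)*53 = ((27/5)*0 - 2)*53 = (0 - 2)*53 = -2*53 = -106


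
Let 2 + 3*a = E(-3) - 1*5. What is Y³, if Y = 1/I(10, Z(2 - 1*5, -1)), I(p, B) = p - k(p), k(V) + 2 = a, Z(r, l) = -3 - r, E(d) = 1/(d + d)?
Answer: 5832/17373979 ≈ 0.00033567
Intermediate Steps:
E(d) = 1/(2*d)
a = -43/18 (a = -⅔ + ((½)/(-3) - 1*5)/3 = -⅔ + ((½)*(-⅓) - 5)/3 = -⅔ + (-⅙ - 5)/3 = -⅔ + (⅓)*(-31/6) = -⅔ - 31/18 = -43/18 ≈ -2.3889)
k(V) = -79/18 (k(V) = -2 - 43/18 = -79/18)
I(p, B) = 79/18 + p (I(p, B) = p - 1*(-79/18) = p + 79/18 = 79/18 + p)
Y = 18/259 (Y = 1/(79/18 + 10) = 1/(259/18) = 18/259 ≈ 0.069498)
Y³ = (18/259)³ = 5832/17373979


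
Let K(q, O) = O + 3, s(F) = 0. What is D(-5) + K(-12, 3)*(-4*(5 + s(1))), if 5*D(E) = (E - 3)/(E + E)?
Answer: -2996/25 ≈ -119.84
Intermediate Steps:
K(q, O) = 3 + O
D(E) = (-3 + E)/(10*E) (D(E) = ((E - 3)/(E + E))/5 = ((-3 + E)/((2*E)))/5 = ((-3 + E)*(1/(2*E)))/5 = ((-3 + E)/(2*E))/5 = (-3 + E)/(10*E))
D(-5) + K(-12, 3)*(-4*(5 + s(1))) = (1/10)*(-3 - 5)/(-5) + (3 + 3)*(-4*(5 + 0)) = (1/10)*(-1/5)*(-8) + 6*(-4*5) = 4/25 + 6*(-20) = 4/25 - 120 = -2996/25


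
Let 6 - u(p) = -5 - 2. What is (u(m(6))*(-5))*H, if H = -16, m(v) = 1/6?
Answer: 1040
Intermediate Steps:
m(v) = ⅙
u(p) = 13 (u(p) = 6 - (-5 - 2) = 6 - 1*(-7) = 6 + 7 = 13)
(u(m(6))*(-5))*H = (13*(-5))*(-16) = -65*(-16) = 1040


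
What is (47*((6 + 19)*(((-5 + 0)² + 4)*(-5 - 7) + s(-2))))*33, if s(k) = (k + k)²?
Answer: -12873300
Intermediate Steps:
s(k) = 4*k² (s(k) = (2*k)² = 4*k²)
(47*((6 + 19)*(((-5 + 0)² + 4)*(-5 - 7) + s(-2))))*33 = (47*((6 + 19)*(((-5 + 0)² + 4)*(-5 - 7) + 4*(-2)²)))*33 = (47*(25*(((-5)² + 4)*(-12) + 4*4)))*33 = (47*(25*((25 + 4)*(-12) + 16)))*33 = (47*(25*(29*(-12) + 16)))*33 = (47*(25*(-348 + 16)))*33 = (47*(25*(-332)))*33 = (47*(-8300))*33 = -390100*33 = -12873300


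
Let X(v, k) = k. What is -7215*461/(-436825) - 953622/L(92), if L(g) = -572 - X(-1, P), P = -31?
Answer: 83673071673/47264465 ≈ 1770.3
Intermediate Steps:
L(g) = -541 (L(g) = -572 - 1*(-31) = -572 + 31 = -541)
-7215*461/(-436825) - 953622/L(92) = -7215*461/(-436825) - 953622/(-541) = -3326115*(-1/436825) - 953622*(-1/541) = 665223/87365 + 953622/541 = 83673071673/47264465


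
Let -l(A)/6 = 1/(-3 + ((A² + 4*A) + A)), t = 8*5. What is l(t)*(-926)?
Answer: 1852/599 ≈ 3.0918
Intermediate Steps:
t = 40
l(A) = -6/(-3 + A² + 5*A) (l(A) = -6/(-3 + ((A² + 4*A) + A)) = -6/(-3 + (A² + 5*A)) = -6/(-3 + A² + 5*A))
l(t)*(-926) = -6/(-3 + 40² + 5*40)*(-926) = -6/(-3 + 1600 + 200)*(-926) = -6/1797*(-926) = -6*1/1797*(-926) = -2/599*(-926) = 1852/599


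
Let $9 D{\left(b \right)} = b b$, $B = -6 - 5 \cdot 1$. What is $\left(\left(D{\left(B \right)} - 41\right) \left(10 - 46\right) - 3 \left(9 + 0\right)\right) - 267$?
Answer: $698$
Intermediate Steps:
$B = -11$ ($B = -6 - 5 = -11$)
$D{\left(b \right)} = \frac{b^{2}}{9}$ ($D{\left(b \right)} = \frac{b b}{9} = \frac{b^{2}}{9}$)
$\left(\left(D{\left(B \right)} - 41\right) \left(10 - 46\right) - 3 \left(9 + 0\right)\right) - 267 = \left(\left(\frac{\left(-11\right)^{2}}{9} - 41\right) \left(10 - 46\right) - 3 \left(9 + 0\right)\right) - 267 = \left(\left(\frac{1}{9} \cdot 121 - 41\right) \left(-36\right) - 27\right) - 267 = \left(\left(\frac{121}{9} - 41\right) \left(-36\right) - 27\right) - 267 = \left(\left(- \frac{248}{9}\right) \left(-36\right) - 27\right) - 267 = \left(992 - 27\right) - 267 = 965 - 267 = 698$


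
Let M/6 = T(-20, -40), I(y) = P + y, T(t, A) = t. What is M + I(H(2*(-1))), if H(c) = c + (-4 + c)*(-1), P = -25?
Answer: -141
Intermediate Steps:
H(c) = 4 (H(c) = c + (4 - c) = 4)
I(y) = -25 + y
M = -120 (M = 6*(-20) = -120)
M + I(H(2*(-1))) = -120 + (-25 + 4) = -120 - 21 = -141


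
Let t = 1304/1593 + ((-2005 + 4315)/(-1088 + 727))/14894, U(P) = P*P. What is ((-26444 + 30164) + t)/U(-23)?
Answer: 1448605372543/205952618709 ≈ 7.0337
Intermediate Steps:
U(P) = P²
t = 318526423/389324421 (t = 1304*(1/1593) + (2310/(-361))*(1/14894) = 1304/1593 + (2310*(-1/361))*(1/14894) = 1304/1593 - 2310/361*1/14894 = 1304/1593 - 105/244397 = 318526423/389324421 ≈ 0.81815)
((-26444 + 30164) + t)/U(-23) = ((-26444 + 30164) + 318526423/389324421)/((-23)²) = (3720 + 318526423/389324421)/529 = (1448605372543/389324421)*(1/529) = 1448605372543/205952618709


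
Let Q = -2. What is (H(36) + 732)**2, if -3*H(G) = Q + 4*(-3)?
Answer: 4884100/9 ≈ 5.4268e+5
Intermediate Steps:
H(G) = 14/3 (H(G) = -(-2 + 4*(-3))/3 = -(-2 - 12)/3 = -1/3*(-14) = 14/3)
(H(36) + 732)**2 = (14/3 + 732)**2 = (2210/3)**2 = 4884100/9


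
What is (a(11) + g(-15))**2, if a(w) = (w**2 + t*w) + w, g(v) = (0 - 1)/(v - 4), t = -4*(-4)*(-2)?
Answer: 17464041/361 ≈ 48377.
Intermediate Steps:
t = -32 (t = 16*(-2) = -32)
g(v) = -1/(-4 + v)
a(w) = w**2 - 31*w (a(w) = (w**2 - 32*w) + w = w**2 - 31*w)
(a(11) + g(-15))**2 = (11*(-31 + 11) - 1/(-4 - 15))**2 = (11*(-20) - 1/(-19))**2 = (-220 - 1*(-1/19))**2 = (-220 + 1/19)**2 = (-4179/19)**2 = 17464041/361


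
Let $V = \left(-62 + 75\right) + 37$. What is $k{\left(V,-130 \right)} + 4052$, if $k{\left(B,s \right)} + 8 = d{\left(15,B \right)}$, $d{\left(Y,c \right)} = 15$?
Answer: $4059$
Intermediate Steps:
$V = 50$ ($V = 13 + 37 = 50$)
$k{\left(B,s \right)} = 7$ ($k{\left(B,s \right)} = -8 + 15 = 7$)
$k{\left(V,-130 \right)} + 4052 = 7 + 4052 = 4059$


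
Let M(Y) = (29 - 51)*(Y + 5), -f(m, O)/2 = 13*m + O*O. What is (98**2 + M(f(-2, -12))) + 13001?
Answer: 27687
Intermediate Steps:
f(m, O) = -26*m - 2*O**2 (f(m, O) = -2*(13*m + O*O) = -2*(13*m + O**2) = -2*(O**2 + 13*m) = -26*m - 2*O**2)
M(Y) = -110 - 22*Y (M(Y) = -22*(5 + Y) = -110 - 22*Y)
(98**2 + M(f(-2, -12))) + 13001 = (98**2 + (-110 - 22*(-26*(-2) - 2*(-12)**2))) + 13001 = (9604 + (-110 - 22*(52 - 2*144))) + 13001 = (9604 + (-110 - 22*(52 - 288))) + 13001 = (9604 + (-110 - 22*(-236))) + 13001 = (9604 + (-110 + 5192)) + 13001 = (9604 + 5082) + 13001 = 14686 + 13001 = 27687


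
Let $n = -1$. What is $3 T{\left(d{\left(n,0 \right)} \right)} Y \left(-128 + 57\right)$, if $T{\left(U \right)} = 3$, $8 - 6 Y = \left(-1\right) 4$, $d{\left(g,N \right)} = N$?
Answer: $-1278$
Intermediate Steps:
$Y = 2$ ($Y = \frac{4}{3} - \frac{\left(-1\right) 4}{6} = \frac{4}{3} - - \frac{2}{3} = \frac{4}{3} + \frac{2}{3} = 2$)
$3 T{\left(d{\left(n,0 \right)} \right)} Y \left(-128 + 57\right) = 3 \cdot 3 \cdot 2 \left(-128 + 57\right) = 9 \cdot 2 \left(-71\right) = 18 \left(-71\right) = -1278$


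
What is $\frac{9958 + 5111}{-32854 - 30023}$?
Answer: $- \frac{5023}{20959} \approx -0.23966$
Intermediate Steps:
$\frac{9958 + 5111}{-32854 - 30023} = \frac{15069}{-62877} = 15069 \left(- \frac{1}{62877}\right) = - \frac{5023}{20959}$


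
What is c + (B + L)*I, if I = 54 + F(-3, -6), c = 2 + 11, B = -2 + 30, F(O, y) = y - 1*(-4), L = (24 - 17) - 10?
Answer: 1313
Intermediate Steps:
L = -3 (L = 7 - 10 = -3)
F(O, y) = 4 + y (F(O, y) = y + 4 = 4 + y)
B = 28
c = 13
I = 52 (I = 54 + (4 - 6) = 54 - 2 = 52)
c + (B + L)*I = 13 + (28 - 3)*52 = 13 + 25*52 = 13 + 1300 = 1313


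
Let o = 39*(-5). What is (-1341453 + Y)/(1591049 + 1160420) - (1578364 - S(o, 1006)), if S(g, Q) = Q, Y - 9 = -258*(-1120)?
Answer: -4340052691386/2751469 ≈ -1.5774e+6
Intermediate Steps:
o = -195
Y = 288969 (Y = 9 - 258*(-1120) = 9 + 288960 = 288969)
(-1341453 + Y)/(1591049 + 1160420) - (1578364 - S(o, 1006)) = (-1341453 + 288969)/(1591049 + 1160420) - (1578364 - 1*1006) = -1052484/2751469 - (1578364 - 1006) = -1052484*1/2751469 - 1*1577358 = -1052484/2751469 - 1577358 = -4340052691386/2751469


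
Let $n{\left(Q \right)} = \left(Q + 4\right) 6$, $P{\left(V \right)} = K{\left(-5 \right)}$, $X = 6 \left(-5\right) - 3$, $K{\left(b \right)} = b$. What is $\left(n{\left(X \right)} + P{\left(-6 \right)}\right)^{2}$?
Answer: $32041$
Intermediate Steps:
$X = -33$ ($X = -30 - 3 = -33$)
$P{\left(V \right)} = -5$
$n{\left(Q \right)} = 24 + 6 Q$ ($n{\left(Q \right)} = \left(4 + Q\right) 6 = 24 + 6 Q$)
$\left(n{\left(X \right)} + P{\left(-6 \right)}\right)^{2} = \left(\left(24 + 6 \left(-33\right)\right) - 5\right)^{2} = \left(\left(24 - 198\right) - 5\right)^{2} = \left(-174 - 5\right)^{2} = \left(-179\right)^{2} = 32041$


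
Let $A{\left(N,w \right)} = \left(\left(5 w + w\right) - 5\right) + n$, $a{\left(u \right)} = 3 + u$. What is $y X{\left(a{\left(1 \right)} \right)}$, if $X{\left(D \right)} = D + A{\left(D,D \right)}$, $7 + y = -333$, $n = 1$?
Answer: $-8160$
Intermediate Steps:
$y = -340$ ($y = -7 - 333 = -340$)
$A{\left(N,w \right)} = -4 + 6 w$ ($A{\left(N,w \right)} = \left(\left(5 w + w\right) - 5\right) + 1 = \left(6 w - 5\right) + 1 = \left(-5 + 6 w\right) + 1 = -4 + 6 w$)
$X{\left(D \right)} = -4 + 7 D$ ($X{\left(D \right)} = D + \left(-4 + 6 D\right) = -4 + 7 D$)
$y X{\left(a{\left(1 \right)} \right)} = - 340 \left(-4 + 7 \left(3 + 1\right)\right) = - 340 \left(-4 + 7 \cdot 4\right) = - 340 \left(-4 + 28\right) = \left(-340\right) 24 = -8160$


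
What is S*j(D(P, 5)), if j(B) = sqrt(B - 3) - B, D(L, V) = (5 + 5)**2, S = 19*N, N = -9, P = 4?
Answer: 17100 - 171*sqrt(97) ≈ 15416.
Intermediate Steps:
S = -171 (S = 19*(-9) = -171)
D(L, V) = 100 (D(L, V) = 10**2 = 100)
j(B) = sqrt(-3 + B) - B
S*j(D(P, 5)) = -171*(sqrt(-3 + 100) - 1*100) = -171*(sqrt(97) - 100) = -171*(-100 + sqrt(97)) = 17100 - 171*sqrt(97)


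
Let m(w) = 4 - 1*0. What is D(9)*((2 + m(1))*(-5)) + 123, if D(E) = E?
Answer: -147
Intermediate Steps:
m(w) = 4 (m(w) = 4 + 0 = 4)
D(9)*((2 + m(1))*(-5)) + 123 = 9*((2 + 4)*(-5)) + 123 = 9*(6*(-5)) + 123 = 9*(-30) + 123 = -270 + 123 = -147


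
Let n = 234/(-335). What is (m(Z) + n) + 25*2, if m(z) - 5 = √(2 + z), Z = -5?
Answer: 18191/335 + I*√3 ≈ 54.302 + 1.732*I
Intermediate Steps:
n = -234/335 (n = 234*(-1/335) = -234/335 ≈ -0.69851)
m(z) = 5 + √(2 + z)
(m(Z) + n) + 25*2 = ((5 + √(2 - 5)) - 234/335) + 25*2 = ((5 + √(-3)) - 234/335) + 50 = ((5 + I*√3) - 234/335) + 50 = (1441/335 + I*√3) + 50 = 18191/335 + I*√3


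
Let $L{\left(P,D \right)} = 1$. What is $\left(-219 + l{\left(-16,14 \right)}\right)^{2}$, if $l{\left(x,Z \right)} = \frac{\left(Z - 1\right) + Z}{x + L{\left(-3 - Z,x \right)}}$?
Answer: $\frac{1218816}{25} \approx 48753.0$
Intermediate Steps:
$l{\left(x,Z \right)} = \frac{-1 + 2 Z}{1 + x}$ ($l{\left(x,Z \right)} = \frac{\left(Z - 1\right) + Z}{x + 1} = \frac{\left(-1 + Z\right) + Z}{1 + x} = \frac{-1 + 2 Z}{1 + x}$)
$\left(-219 + l{\left(-16,14 \right)}\right)^{2} = \left(-219 + \frac{-1 + 2 \cdot 14}{1 - 16}\right)^{2} = \left(-219 + \frac{-1 + 28}{-15}\right)^{2} = \left(-219 - \frac{9}{5}\right)^{2} = \left(- \frac{1104}{5}\right)^{2} = \frac{1218816}{25}$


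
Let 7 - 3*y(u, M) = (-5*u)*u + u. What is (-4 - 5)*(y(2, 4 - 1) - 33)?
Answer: 222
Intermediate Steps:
y(u, M) = 7/3 - u/3 + 5*u²/3 (y(u, M) = 7/3 - ((-5*u)*u + u)/3 = 7/3 - (-5*u² + u)/3 = 7/3 - (u - 5*u²)/3 = 7/3 + (-u/3 + 5*u²/3) = 7/3 - u/3 + 5*u²/3)
(-4 - 5)*(y(2, 4 - 1) - 33) = (-4 - 5)*((7/3 - ⅓*2 + (5/3)*2²) - 33) = -9*((7/3 - ⅔ + (5/3)*4) - 33) = -9*((7/3 - ⅔ + 20/3) - 33) = -9*(25/3 - 33) = -9*(-74/3) = 222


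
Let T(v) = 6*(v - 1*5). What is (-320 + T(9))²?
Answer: 87616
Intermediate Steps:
T(v) = -30 + 6*v (T(v) = 6*(v - 5) = 6*(-5 + v) = -30 + 6*v)
(-320 + T(9))² = (-320 + (-30 + 6*9))² = (-320 + (-30 + 54))² = (-320 + 24)² = (-296)² = 87616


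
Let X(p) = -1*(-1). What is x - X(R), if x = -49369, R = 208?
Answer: -49370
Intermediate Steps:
X(p) = 1
x - X(R) = -49369 - 1*1 = -49369 - 1 = -49370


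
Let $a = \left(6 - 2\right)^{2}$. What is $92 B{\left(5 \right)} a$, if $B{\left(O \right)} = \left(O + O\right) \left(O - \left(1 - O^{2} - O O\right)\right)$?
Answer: $794880$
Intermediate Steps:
$a = 16$ ($a = 4^{2} = 16$)
$B{\left(O \right)} = 2 O \left(-1 + O + 2 O^{2}\right)$ ($B{\left(O \right)} = 2 O \left(O + \left(\left(O^{2} + O^{2}\right) - 1\right)\right) = 2 O \left(O + \left(2 O^{2} - 1\right)\right) = 2 O \left(O + \left(-1 + 2 O^{2}\right)\right) = 2 O \left(-1 + O + 2 O^{2}\right)$)
$92 B{\left(5 \right)} a = 92 \cdot 2 \cdot 5 \left(-1 + 5 + 2 \cdot 5^{2}\right) 16 = 92 \cdot 2 \cdot 5 \left(-1 + 5 + 2 \cdot 25\right) 16 = 92 \cdot 2 \cdot 5 \left(-1 + 5 + 50\right) 16 = 92 \cdot 2 \cdot 5 \cdot 54 \cdot 16 = 92 \cdot 540 \cdot 16 = 49680 \cdot 16 = 794880$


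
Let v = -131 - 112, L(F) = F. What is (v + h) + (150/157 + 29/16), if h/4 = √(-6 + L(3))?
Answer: -603463/2512 + 4*I*√3 ≈ -240.23 + 6.9282*I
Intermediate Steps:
v = -243
h = 4*I*√3 (h = 4*√(-6 + 3) = 4*√(-3) = 4*(I*√3) = 4*I*√3 ≈ 6.9282*I)
(v + h) + (150/157 + 29/16) = (-243 + 4*I*√3) + (150/157 + 29/16) = (-243 + 4*I*√3) + 6953/2512 = -603463/2512 + 4*I*√3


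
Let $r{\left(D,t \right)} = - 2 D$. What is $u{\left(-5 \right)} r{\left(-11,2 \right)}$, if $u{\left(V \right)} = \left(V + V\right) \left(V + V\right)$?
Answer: $2200$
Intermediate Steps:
$u{\left(V \right)} = 4 V^{2}$ ($u{\left(V \right)} = 2 V 2 V = 4 V^{2}$)
$u{\left(-5 \right)} r{\left(-11,2 \right)} = 4 \left(-5\right)^{2} \left(\left(-2\right) \left(-11\right)\right) = 4 \cdot 25 \cdot 22 = 100 \cdot 22 = 2200$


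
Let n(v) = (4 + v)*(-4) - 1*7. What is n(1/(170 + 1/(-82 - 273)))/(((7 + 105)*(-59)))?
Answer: 1389447/398786192 ≈ 0.0034842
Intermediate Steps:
n(v) = -23 - 4*v (n(v) = (-16 - 4*v) - 7 = -23 - 4*v)
n(1/(170 + 1/(-82 - 273)))/(((7 + 105)*(-59))) = (-23 - 4/(170 + 1/(-82 - 273)))/(((7 + 105)*(-59))) = (-23 - 4/(170 + 1/(-355)))/((112*(-59))) = (-23 - 4/(170 - 1/355))/(-6608) = (-23 - 4/60349/355)*(-1/6608) = (-23 - 4*355/60349)*(-1/6608) = (-23 - 1420/60349)*(-1/6608) = -1389447/60349*(-1/6608) = 1389447/398786192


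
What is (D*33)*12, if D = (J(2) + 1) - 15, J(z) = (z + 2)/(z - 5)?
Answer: -6072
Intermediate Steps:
J(z) = (2 + z)/(-5 + z)
D = -46/3 (D = ((2 + 2)/(-5 + 2) + 1) - 15 = (4/(-3) + 1) - 15 = (-1/3*4 + 1) - 15 = (-4/3 + 1) - 15 = -1/3 - 15 = -46/3 ≈ -15.333)
(D*33)*12 = -46/3*33*12 = -506*12 = -6072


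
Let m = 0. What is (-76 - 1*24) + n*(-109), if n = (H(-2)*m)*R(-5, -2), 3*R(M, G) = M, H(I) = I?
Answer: -100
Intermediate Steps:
R(M, G) = M/3
n = 0 (n = (-2*0)*((1/3)*(-5)) = 0*(-5/3) = 0)
(-76 - 1*24) + n*(-109) = (-76 - 1*24) + 0*(-109) = (-76 - 24) + 0 = -100 + 0 = -100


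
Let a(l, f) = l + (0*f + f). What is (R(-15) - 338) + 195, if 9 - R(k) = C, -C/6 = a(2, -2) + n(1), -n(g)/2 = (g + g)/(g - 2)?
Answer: -110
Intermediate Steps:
n(g) = -4*g/(-2 + g) (n(g) = -2*(g + g)/(g - 2) = -2*2*g/(-2 + g) = -4*g/(-2 + g))
a(l, f) = f + l (a(l, f) = l + (0 + f) = l + f = f + l)
C = -24 (C = -6*((-2 + 2) - 4*1/(-2 + 1)) = -6*(0 - 4*1/(-1)) = -6*(0 - 4*1*(-1)) = -6*(0 + 4) = -6*4 = -24)
R(k) = 33 (R(k) = 9 - 1*(-24) = 9 + 24 = 33)
(R(-15) - 338) + 195 = (33 - 338) + 195 = -305 + 195 = -110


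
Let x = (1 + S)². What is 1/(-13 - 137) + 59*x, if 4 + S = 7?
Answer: 141599/150 ≈ 943.99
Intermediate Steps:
S = 3 (S = -4 + 7 = 3)
x = 16 (x = (1 + 3)² = 4² = 16)
1/(-13 - 137) + 59*x = 1/(-13 - 137) + 59*16 = 1/(-150) + 944 = -1/150 + 944 = 141599/150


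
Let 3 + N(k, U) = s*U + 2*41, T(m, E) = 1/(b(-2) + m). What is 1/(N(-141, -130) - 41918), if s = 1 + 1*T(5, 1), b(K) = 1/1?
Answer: -3/125972 ≈ -2.3815e-5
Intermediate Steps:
b(K) = 1
T(m, E) = 1/(1 + m)
s = 7/6 (s = 1 + 1/(1 + 5) = 1 + 1/6 = 1 + 1*(⅙) = 1 + ⅙ = 7/6 ≈ 1.1667)
N(k, U) = 79 + 7*U/6 (N(k, U) = -3 + (7*U/6 + 2*41) = -3 + (7*U/6 + 82) = -3 + (82 + 7*U/6) = 79 + 7*U/6)
1/(N(-141, -130) - 41918) = 1/((79 + (7/6)*(-130)) - 41918) = 1/((79 - 455/3) - 41918) = 1/(-218/3 - 41918) = 1/(-125972/3) = -3/125972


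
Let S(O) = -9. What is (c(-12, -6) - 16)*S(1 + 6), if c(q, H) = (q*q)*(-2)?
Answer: 2736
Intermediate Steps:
c(q, H) = -2*q² (c(q, H) = q²*(-2) = -2*q²)
(c(-12, -6) - 16)*S(1 + 6) = (-2*(-12)² - 16)*(-9) = (-2*144 - 16)*(-9) = (-288 - 16)*(-9) = -304*(-9) = 2736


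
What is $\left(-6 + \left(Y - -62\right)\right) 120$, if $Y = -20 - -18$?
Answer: $6480$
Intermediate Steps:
$Y = -2$ ($Y = -20 + 18 = -2$)
$\left(-6 + \left(Y - -62\right)\right) 120 = \left(-6 - -60\right) 120 = \left(-6 + \left(-2 + 62\right)\right) 120 = \left(-6 + 60\right) 120 = 54 \cdot 120 = 6480$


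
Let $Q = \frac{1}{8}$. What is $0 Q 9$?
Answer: $0$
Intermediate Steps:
$Q = \frac{1}{8} \approx 0.125$
$0 Q 9 = 0 \cdot \frac{1}{8} \cdot 9 = 0 \cdot 9 = 0$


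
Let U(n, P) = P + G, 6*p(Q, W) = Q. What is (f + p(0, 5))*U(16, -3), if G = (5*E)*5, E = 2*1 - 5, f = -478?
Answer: 37284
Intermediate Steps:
p(Q, W) = Q/6
E = -3 (E = 2 - 5 = -3)
G = -75 (G = (5*(-3))*5 = -15*5 = -75)
U(n, P) = -75 + P (U(n, P) = P - 75 = -75 + P)
(f + p(0, 5))*U(16, -3) = (-478 + (1/6)*0)*(-75 - 3) = (-478 + 0)*(-78) = -478*(-78) = 37284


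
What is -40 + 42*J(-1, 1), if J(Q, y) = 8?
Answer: 296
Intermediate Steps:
-40 + 42*J(-1, 1) = -40 + 42*8 = -40 + 336 = 296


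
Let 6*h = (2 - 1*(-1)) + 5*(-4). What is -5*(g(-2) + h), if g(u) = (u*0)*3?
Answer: 85/6 ≈ 14.167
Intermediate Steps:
g(u) = 0 (g(u) = 0*3 = 0)
h = -17/6 (h = ((2 - 1*(-1)) + 5*(-4))/6 = ((2 + 1) - 20)/6 = (3 - 20)/6 = (⅙)*(-17) = -17/6 ≈ -2.8333)
-5*(g(-2) + h) = -5*(0 - 17/6) = -5*(-17/6) = 85/6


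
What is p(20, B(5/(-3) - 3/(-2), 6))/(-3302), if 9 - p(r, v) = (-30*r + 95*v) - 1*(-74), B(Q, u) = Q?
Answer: -3305/19812 ≈ -0.16682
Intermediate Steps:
p(r, v) = -65 - 95*v + 30*r (p(r, v) = 9 - ((-30*r + 95*v) - 1*(-74)) = 9 - ((-30*r + 95*v) + 74) = 9 - (74 - 30*r + 95*v) = 9 + (-74 - 95*v + 30*r) = -65 - 95*v + 30*r)
p(20, B(5/(-3) - 3/(-2), 6))/(-3302) = (-65 - 95*(5/(-3) - 3/(-2)) + 30*20)/(-3302) = (-65 - 95*(5*(-⅓) - 3*(-½)) + 600)*(-1/3302) = (-65 - 95*(-5/3 + 3/2) + 600)*(-1/3302) = (-65 - 95*(-⅙) + 600)*(-1/3302) = (-65 + 95/6 + 600)*(-1/3302) = (3305/6)*(-1/3302) = -3305/19812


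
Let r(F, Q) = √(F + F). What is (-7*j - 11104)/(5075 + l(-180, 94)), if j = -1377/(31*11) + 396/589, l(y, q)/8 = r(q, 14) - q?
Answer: -28213535631/11000338933 + 1148642672*√47/121003728263 ≈ -2.4997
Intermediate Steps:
r(F, Q) = √2*√F (r(F, Q) = √(2*F) = √2*√F)
l(y, q) = -8*q + 8*√2*√q (l(y, q) = 8*(√2*√q - q) = 8*(-q + √2*√q) = -8*q + 8*√2*√q)
j = -21807/6479 (j = -1377/341 + 396*(1/589) = -1377*1/341 + 396/589 = -1377/341 + 396/589 = -21807/6479 ≈ -3.3658)
(-7*j - 11104)/(5075 + l(-180, 94)) = (-7*(-21807/6479) - 11104)/(5075 + (-8*94 + 8*√2*√94)) = (152649/6479 - 11104)/(5075 + (-752 + 16*√47)) = -71790167/(6479*(4323 + 16*√47))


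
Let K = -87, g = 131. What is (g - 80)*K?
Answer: -4437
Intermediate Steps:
(g - 80)*K = (131 - 80)*(-87) = 51*(-87) = -4437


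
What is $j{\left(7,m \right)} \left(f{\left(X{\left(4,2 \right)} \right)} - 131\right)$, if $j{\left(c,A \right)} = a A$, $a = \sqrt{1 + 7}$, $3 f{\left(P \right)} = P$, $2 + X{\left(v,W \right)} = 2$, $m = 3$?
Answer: $- 786 \sqrt{2} \approx -1111.6$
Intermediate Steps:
$X{\left(v,W \right)} = 0$ ($X{\left(v,W \right)} = -2 + 2 = 0$)
$f{\left(P \right)} = \frac{P}{3}$
$a = 2 \sqrt{2}$ ($a = \sqrt{8} = 2 \sqrt{2} \approx 2.8284$)
$j{\left(c,A \right)} = 2 A \sqrt{2}$ ($j{\left(c,A \right)} = 2 \sqrt{2} A = 2 A \sqrt{2}$)
$j{\left(7,m \right)} \left(f{\left(X{\left(4,2 \right)} \right)} - 131\right) = 2 \cdot 3 \sqrt{2} \left(\frac{1}{3} \cdot 0 - 131\right) = 6 \sqrt{2} \left(0 - 131\right) = 6 \sqrt{2} \left(-131\right) = - 786 \sqrt{2}$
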